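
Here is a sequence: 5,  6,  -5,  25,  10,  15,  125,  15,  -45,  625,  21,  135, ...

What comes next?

Read the sequence 3 terms at a time; column i is its own pattern.
Track A: 5, 25, 125, 625 — powers of 5.
Track B: 6, 10, 15, 21 — the triangular numbers T_3, T_4, ….
Track C: -5, 15, -45, 135 — multiplying by -3 each time.
The 13th slot belongs to track A; its 5th term is 3125.

3125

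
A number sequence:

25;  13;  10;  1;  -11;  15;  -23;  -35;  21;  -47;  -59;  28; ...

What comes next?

Reading positions in blocks of 3 reveals the pattern AAB — 2 tracks woven together.
Stream A: 25, 13, 1, -11, -23, -35, -47, -59. Arithmetic with common difference −12.
Stream B: 10, 15, 21, 28. The triangular numbers T_4, T_5, ….
The 13th slot belongs to stream A; its 9th term is -71.

-71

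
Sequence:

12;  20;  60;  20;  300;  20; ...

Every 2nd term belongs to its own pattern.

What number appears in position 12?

Taking every 2nd term gives 2 separate tracks.
Track A = 12, 60, 300: geometric with ratio 5.
Track B = 20, 20, 20: always 20.
Position 12 falls in track B as its term 6, giving 20.

20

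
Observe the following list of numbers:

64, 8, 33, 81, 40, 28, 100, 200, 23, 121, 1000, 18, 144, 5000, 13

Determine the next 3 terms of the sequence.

169, 25000, 8

The terms cycle through 3 interleaved subsequences.
Subsequence A = 64, 81, 100, 121, 144: consecutive squares n² from n = 8.
Subsequence B = 8, 40, 200, 1000, 5000: multiplying by 5 each time.
Subsequence C = 33, 28, 23, 18, 13: arithmetic, step −5.
The 16th slot belongs to subsequence A; its 6th term is 169.
The 17th slot belongs to subsequence B; its 6th term is 25000.
Term 18 comes from subsequence C (its 6th entry): 8.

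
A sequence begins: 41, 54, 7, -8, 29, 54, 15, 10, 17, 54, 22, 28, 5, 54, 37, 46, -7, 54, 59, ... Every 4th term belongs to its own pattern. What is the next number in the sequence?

Taking every 4th term gives 4 separate tracks.
Stream A: 41, 29, 17, 5, -7 — arithmetic with common difference −12.
Stream B: 54, 54, 54, 54, 54 — the constant sequence 54.
Stream C: 7, 15, 22, 37, 59 — each term equals the sum of the previous two.
Stream D: -8, 10, 28, 46 — linear: a_n = -26 + 18·n.
Term 20 comes from stream D (its 5th entry): 64.

64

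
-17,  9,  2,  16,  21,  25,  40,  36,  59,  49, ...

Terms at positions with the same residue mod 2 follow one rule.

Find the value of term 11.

78

Split by position mod 2 into 2 tracks.
Stream A = -17, 2, 21, 40, 59: arithmetic with common difference +19.
Stream B = 9, 16, 25, 36, 49: consecutive squares n² from n = 3.
Term 11 comes from stream A (its 6th entry): 78.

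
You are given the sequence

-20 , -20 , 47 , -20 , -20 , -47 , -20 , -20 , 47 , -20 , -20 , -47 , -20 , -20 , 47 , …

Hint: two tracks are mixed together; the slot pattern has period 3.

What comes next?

-20

Positions follow the repeating pattern AAB; grouping by letter gives 2 tracks.
Track A = -20, -20, -20, -20, -20, -20, -20, -20, -20, -20: constant -20.
Track B = 47, -47, 47, -47, 47: oscillating between 47 and -47.
Term 16 comes from track A (its 11th entry): -20.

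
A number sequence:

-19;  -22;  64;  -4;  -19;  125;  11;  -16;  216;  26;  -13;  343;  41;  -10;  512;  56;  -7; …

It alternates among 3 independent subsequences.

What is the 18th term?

729

Split by position mod 3: positions 1, 4, 7, … form one track, and each other residue class forms its own.
Subsequence A: -19, -4, 11, 26, 41, 56 (arithmetic, step +15).
Subsequence B: -22, -19, -16, -13, -10, -7 (linear: a_n = -25 + 3·n).
Subsequence C: 64, 125, 216, 343, 512 (consecutive cubes n³ from n = 4).
The 18th slot belongs to subsequence C; its 6th term is 729.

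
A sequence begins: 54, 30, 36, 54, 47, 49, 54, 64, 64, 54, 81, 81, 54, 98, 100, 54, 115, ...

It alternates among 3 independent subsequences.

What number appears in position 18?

121

Split by position mod 3 into 3 tracks.
Subsequence A: 54, 54, 54, 54, 54, 54 — the constant sequence 54.
Subsequence B: 30, 47, 64, 81, 98, 115 — arithmetic, step +17.
Subsequence C: 36, 49, 64, 81, 100 — consecutive squares n² from n = 6.
Position 18 → subsequence C, term 6 = 121.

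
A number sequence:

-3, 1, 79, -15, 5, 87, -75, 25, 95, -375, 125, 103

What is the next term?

Split by position mod 3 into 3 tracks.
Subsequence A: -3, -15, -75, -375 (multiplying by 5 each time).
Subsequence B: 1, 5, 25, 125 (powers of 5).
Subsequence C: 79, 87, 95, 103 (linear: a_n = 71 + 8·n).
The 13th slot belongs to subsequence A; its 5th term is -1875.

-1875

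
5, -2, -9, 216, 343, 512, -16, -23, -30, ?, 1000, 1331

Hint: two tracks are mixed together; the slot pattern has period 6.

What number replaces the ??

729

The slot pattern repeats as AAABBB (period 6), so there are 2 interleaved tracks.
Track A is 5, -2, -9, -16, -23, -30, which is linear: a_n = 12 − 7·n.
Track B is 216, 343, 512, ?, 1000, 1331, which is consecutive cubes n³ from n = 6.
So the missing entry in track B is 729.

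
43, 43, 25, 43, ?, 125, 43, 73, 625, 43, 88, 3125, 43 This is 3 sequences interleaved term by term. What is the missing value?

Split by position mod 3: positions 1, 4, 7, … form one track, and each other residue class forms its own.
Track A is 43, 43, 43, 43, 43, which is the constant sequence 43.
Track B is 43, ?, 73, 88, which is arithmetic, step +15.
Track C is 25, 125, 625, 3125, which is successive powers of 5.
Track B's pattern makes the blank 58.

58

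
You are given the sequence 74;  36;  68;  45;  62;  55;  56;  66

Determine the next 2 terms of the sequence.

50, 78

Split by position mod 2 into 2 tracks.
Stream A: 74, 68, 62, 56 (arithmetic, step −6).
Stream B: 36, 45, 55, 66 (triangular numbers starting at T_8).
Position 9 falls in stream A as its term 5, giving 50.
The 10th slot belongs to stream B; its 5th term is 78.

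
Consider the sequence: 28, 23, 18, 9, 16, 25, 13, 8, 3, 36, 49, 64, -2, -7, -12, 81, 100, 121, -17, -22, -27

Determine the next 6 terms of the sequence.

144, 169, 196, -32, -37, -42

Reading positions in blocks of 6 reveals the pattern AAABBB — 2 tracks woven together.
Stream A is 28, 23, 18, 13, 8, 3, -2, -7, -12, -17, -22, -27, which is arithmetic, step −5.
Stream B is 9, 16, 25, 36, 49, 64, 81, 100, 121, which is the squares 3², 4², 5², ….
Position 22 → stream B, term 10 = 144.
Position 23 → stream B, term 11 = 169.
Position 24 → stream B, term 12 = 196.
Term 25 comes from stream A (its 13th entry): -32.
Term 26 comes from stream A (its 14th entry): -37.
The 27th slot belongs to stream A; its 15th term is -42.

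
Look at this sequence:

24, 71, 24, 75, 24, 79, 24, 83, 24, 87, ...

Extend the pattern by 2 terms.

The terms cycle through 2 interleaved subsequences.
Track A = 24, 24, 24, 24, 24: constant 24.
Track B = 71, 75, 79, 83, 87: arithmetic, step +4.
Term 11 comes from track A (its 6th entry): 24.
Position 12 falls in track B as its term 6, giving 91.

24, 91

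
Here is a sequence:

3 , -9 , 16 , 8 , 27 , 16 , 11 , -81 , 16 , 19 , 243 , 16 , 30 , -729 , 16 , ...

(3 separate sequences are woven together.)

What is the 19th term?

79

Split by position mod 3 into 3 tracks.
Track A is 3, 8, 11, 19, 30, which is a Fibonacci-like recurrence a_n = a_{n-1} + a_{n-2}.
Track B is -9, 27, -81, 243, -729, which is geometric, ×-3 each step.
Track C is 16, 16, 16, 16, 16, which is constant 16.
Term 19 comes from track A (its 7th entry): 79.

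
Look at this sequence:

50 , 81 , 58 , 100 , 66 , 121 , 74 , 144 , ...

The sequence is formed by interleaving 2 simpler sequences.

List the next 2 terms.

Odd-indexed and even-indexed terms follow separate rules.
Track A is 50, 58, 66, 74, which is linear: a_n = 42 + 8·n.
Track B is 81, 100, 121, 144, which is consecutive squares n² from n = 9.
The 9th slot belongs to track A; its 5th term is 82.
Position 10 falls in track B as its term 5, giving 169.

82, 169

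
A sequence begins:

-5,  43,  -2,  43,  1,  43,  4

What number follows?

43

Taking every 2nd term gives 2 separate tracks.
Track A: -5, -2, 1, 4 (linear: a_n = -8 + 3·n).
Track B: 43, 43, 43 (always 43).
Position 8 → track B, term 4 = 43.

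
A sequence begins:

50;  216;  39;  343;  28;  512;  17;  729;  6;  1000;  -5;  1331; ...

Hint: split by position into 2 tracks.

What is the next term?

-16

Odd-indexed and even-indexed terms follow separate rules.
Track A: 50, 39, 28, 17, 6, -5 — arithmetic with common difference −11.
Track B: 216, 343, 512, 729, 1000, 1331 — consecutive cubes n³ from n = 6.
Position 13 → track A, term 7 = -16.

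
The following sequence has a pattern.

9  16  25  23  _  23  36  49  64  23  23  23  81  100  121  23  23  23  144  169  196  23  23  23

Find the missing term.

23

Positions follow the repeating pattern AAABBB; grouping by letter gives 2 tracks.
Track A is 9, 16, 25, 36, 49, 64, 81, 100, 121, 144, 169, 196, which is consecutive squares n² from n = 3.
Track B is 23, ?, 23, 23, 23, 23, 23, 23, 23, 23, 23, 23, which is constant 23.
Filling track B at index 2 by its rule yields 23.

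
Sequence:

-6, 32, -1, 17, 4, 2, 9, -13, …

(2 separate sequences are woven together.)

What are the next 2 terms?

Odd-indexed and even-indexed terms follow separate rules.
Track A: -6, -1, 4, 9 (arithmetic, step +5).
Track B: 32, 17, 2, -13 (linear: a_n = 47 − 15·n).
The 9th slot belongs to track A; its 5th term is 14.
Term 10 comes from track B (its 5th entry): -28.

14, -28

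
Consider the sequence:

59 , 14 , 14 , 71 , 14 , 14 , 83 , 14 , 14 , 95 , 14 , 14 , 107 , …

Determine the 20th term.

14

Reading positions in blocks of 3 reveals the pattern ABB — 2 tracks woven together.
Track A is 59, 71, 83, 95, 107, which is arithmetic with common difference +12.
Track B is 14, 14, 14, 14, 14, 14, 14, 14, which is the constant sequence 14.
Term 20 comes from track B (its 13th entry): 14.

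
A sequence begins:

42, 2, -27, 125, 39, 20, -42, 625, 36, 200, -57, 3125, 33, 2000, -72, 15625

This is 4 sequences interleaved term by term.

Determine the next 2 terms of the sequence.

Split by position mod 4: positions 1, 5, 9, … form one track, and each other residue class forms its own.
Track A: 42, 39, 36, 33. Subtracting 3 each time.
Track B: 2, 20, 200, 2000. Geometric with ratio 10.
Track C: -27, -42, -57, -72. Subtracting 15 each time.
Track D: 125, 625, 3125, 15625. Powers 5^3, 5^4, 5^5, ….
Term 17 comes from track A (its 5th entry): 30.
Position 18 falls in track B as its term 5, giving 20000.

30, 20000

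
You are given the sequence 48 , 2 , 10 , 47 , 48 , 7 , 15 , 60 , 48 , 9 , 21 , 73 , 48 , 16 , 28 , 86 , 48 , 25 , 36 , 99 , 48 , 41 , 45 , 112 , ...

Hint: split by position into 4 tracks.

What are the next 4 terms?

The terms cycle through 4 interleaved subsequences.
Track A = 48, 48, 48, 48, 48, 48: constant 48.
Track B = 2, 7, 9, 16, 25, 41: Fibonacci-style (each term is the sum of the two before it).
Track C = 10, 15, 21, 28, 36, 45: triangular numbers starting at T_4.
Track D = 47, 60, 73, 86, 99, 112: arithmetic with common difference +13.
Term 25 comes from track A (its 7th entry): 48.
Position 26 falls in track B as its term 7, giving 66.
Term 27 comes from track C (its 7th entry): 55.
Position 28 → track D, term 7 = 125.

48, 66, 55, 125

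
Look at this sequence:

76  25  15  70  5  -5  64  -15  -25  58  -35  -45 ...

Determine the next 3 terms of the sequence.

52, -55, -65

Reading positions in blocks of 3 reveals the pattern ABB — 2 tracks woven together.
Stream A = 76, 70, 64, 58: subtracting 6 each time.
Stream B = 25, 15, 5, -5, -15, -25, -35, -45: subtracting 10 each time.
Position 13 → stream A, term 5 = 52.
The 14th slot belongs to stream B; its 9th term is -55.
The 15th slot belongs to stream B; its 10th term is -65.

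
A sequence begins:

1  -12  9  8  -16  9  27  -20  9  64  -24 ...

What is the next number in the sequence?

9

The terms cycle through 3 interleaved subsequences.
Stream A: 1, 8, 27, 64 (perfect cubes starting at 1³).
Stream B: -12, -16, -20, -24 (arithmetic, step −4).
Stream C: 9, 9, 9 (the constant sequence 9).
The 12th slot belongs to stream C; its 4th term is 9.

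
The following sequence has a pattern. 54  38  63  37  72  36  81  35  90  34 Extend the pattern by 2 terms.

99, 33

Split by position mod 2 into 2 tracks.
Stream A is 54, 63, 72, 81, 90, which is arithmetic with common difference +9.
Stream B is 38, 37, 36, 35, 34, which is linear: a_n = 39 − n.
Position 11 falls in stream A as its term 6, giving 99.
Position 12 falls in stream B as its term 6, giving 33.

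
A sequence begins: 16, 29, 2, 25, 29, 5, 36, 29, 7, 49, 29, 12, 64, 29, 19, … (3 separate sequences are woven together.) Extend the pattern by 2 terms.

81, 29

Read the sequence 3 terms at a time; column i is its own pattern.
Subsequence A: 16, 25, 36, 49, 64. Consecutive squares n² from n = 4.
Subsequence B: 29, 29, 29, 29, 29. Constant 29.
Subsequence C: 2, 5, 7, 12, 19. Each term equals the sum of the previous two.
Position 16 → subsequence A, term 6 = 81.
The 17th slot belongs to subsequence B; its 6th term is 29.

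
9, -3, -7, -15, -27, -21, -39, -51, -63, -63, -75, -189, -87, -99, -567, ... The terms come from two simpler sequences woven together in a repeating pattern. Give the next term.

-111

Reading positions in blocks of 3 reveals the pattern AAB — 2 tracks woven together.
Track A: 9, -3, -15, -27, -39, -51, -63, -75, -87, -99 (arithmetic, step −12).
Track B: -7, -21, -63, -189, -567 (geometric with ratio 3).
The 16th slot belongs to track A; its 11th term is -111.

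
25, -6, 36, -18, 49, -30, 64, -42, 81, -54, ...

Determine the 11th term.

The terms cycle through 2 interleaved subsequences.
Track A: 25, 36, 49, 64, 81 — perfect squares starting at 5².
Track B: -6, -18, -30, -42, -54 — arithmetic with common difference −12.
Position 11 falls in track A as its term 6, giving 100.

100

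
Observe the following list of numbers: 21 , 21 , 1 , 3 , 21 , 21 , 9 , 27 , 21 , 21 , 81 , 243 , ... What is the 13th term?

Positions follow the repeating pattern AABB; grouping by letter gives 2 tracks.
Subsequence A: 21, 21, 21, 21, 21, 21 (constant 21).
Subsequence B: 1, 3, 9, 27, 81, 243 (successive powers of 3).
Position 13 → subsequence A, term 7 = 21.

21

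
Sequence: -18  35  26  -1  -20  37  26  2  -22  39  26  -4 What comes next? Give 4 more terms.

-24, 41, 26, 8

Taking every 4th term gives 4 separate tracks.
Subsequence A: -18, -20, -22 (subtracting 2 each time).
Subsequence B: 35, 37, 39 (adding 2 each time).
Subsequence C: 26, 26, 26 (always 26).
Subsequence D: -1, 2, -4 (geometric, ×-2 each step).
The 13th slot belongs to subsequence A; its 4th term is -24.
Term 14 comes from subsequence B (its 4th entry): 41.
Position 15 → subsequence C, term 4 = 26.
Position 16 → subsequence D, term 4 = 8.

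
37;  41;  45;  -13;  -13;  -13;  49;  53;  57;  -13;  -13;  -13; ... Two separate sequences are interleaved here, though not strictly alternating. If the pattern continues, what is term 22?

Positions follow the repeating pattern AAABBB; grouping by letter gives 2 tracks.
Subsequence A: 37, 41, 45, 49, 53, 57. Adding 4 each time.
Subsequence B: -13, -13, -13, -13, -13, -13. Constant -13.
The 22nd slot belongs to subsequence B; its 10th term is -13.

-13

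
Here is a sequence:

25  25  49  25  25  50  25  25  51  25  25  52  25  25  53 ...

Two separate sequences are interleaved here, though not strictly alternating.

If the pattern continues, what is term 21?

Reading positions in blocks of 3 reveals the pattern AAB — 2 tracks woven together.
Track A: 25, 25, 25, 25, 25, 25, 25, 25, 25, 25. The constant sequence 25.
Track B: 49, 50, 51, 52, 53. Linear: a_n = 48 + n.
Position 21 falls in track B as its term 7, giving 55.

55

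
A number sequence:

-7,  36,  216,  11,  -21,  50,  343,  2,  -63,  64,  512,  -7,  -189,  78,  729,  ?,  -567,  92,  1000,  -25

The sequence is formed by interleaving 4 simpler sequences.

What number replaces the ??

-16

Taking every 4th term gives 4 separate tracks.
Stream A = -7, -21, -63, -189, -567: multiplying by 3 each time.
Stream B = 36, 50, 64, 78, 92: linear: a_n = 22 + 14·n.
Stream C = 216, 343, 512, 729, 1000: perfect cubes starting at 6³.
Stream D = 11, 2, -7, ?, -25: arithmetic with common difference −9.
The gap is stream D's term 4; the rule gives -16.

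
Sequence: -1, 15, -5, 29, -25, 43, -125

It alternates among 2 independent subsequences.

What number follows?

Taking every 2nd term gives 2 separate tracks.
Subsequence A: -1, -5, -25, -125 — geometric, ×5 each step.
Subsequence B: 15, 29, 43 — linear: a_n = 1 + 14·n.
Position 8 → subsequence B, term 4 = 57.

57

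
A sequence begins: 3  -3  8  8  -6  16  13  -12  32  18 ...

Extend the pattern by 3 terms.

-24, 64, 23

Read the sequence 3 terms at a time; column i is its own pattern.
Track A = 3, 8, 13, 18: linear: a_n = -2 + 5·n.
Track B = -3, -6, -12: a geometric progression (common ratio 2).
Track C = 8, 16, 32: powers 2^3, 2^4, 2^5, ….
Term 11 comes from track B (its 4th entry): -24.
Position 12 → track C, term 4 = 64.
Term 13 comes from track A (its 5th entry): 23.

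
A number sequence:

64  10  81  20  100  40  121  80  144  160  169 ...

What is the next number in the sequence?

Taking every 2nd term gives 2 separate tracks.
Track A is 64, 81, 100, 121, 144, 169, which is the squares 8², 9², 10², ….
Track B is 10, 20, 40, 80, 160, which is geometric with ratio 2.
Position 12 → track B, term 6 = 320.

320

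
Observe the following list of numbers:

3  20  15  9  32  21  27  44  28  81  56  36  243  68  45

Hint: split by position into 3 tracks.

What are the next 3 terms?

729, 80, 55

Split by position mod 3: positions 1, 4, 7, … form one track, and each other residue class forms its own.
Subsequence A: 3, 9, 27, 81, 243 (powers 3^1, 3^2, 3^3, …).
Subsequence B: 20, 32, 44, 56, 68 (arithmetic with common difference +12).
Subsequence C: 15, 21, 28, 36, 45 (triangular numbers starting at T_5).
Position 16 → subsequence A, term 6 = 729.
Position 17 falls in subsequence B as its term 6, giving 80.
Position 18 → subsequence C, term 6 = 55.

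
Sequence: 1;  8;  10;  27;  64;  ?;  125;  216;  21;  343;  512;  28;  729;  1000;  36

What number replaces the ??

15

Positions follow the repeating pattern AAB; grouping by letter gives 2 tracks.
Track A: 1, 8, 27, 64, 125, 216, 343, 512, 729, 1000 — consecutive cubes n³ from n = 1.
Track B: 10, ?, 21, 28, 36 — triangular numbers n(n+1)/2 for n = 4, 5, ….
Track B's pattern makes the blank 15.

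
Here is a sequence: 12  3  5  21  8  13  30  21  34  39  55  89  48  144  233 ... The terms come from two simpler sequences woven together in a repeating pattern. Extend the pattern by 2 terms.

The slot pattern repeats as ABB (period 3), so there are 2 interleaved tracks.
Track A: 12, 21, 30, 39, 48. Adding 9 each time.
Track B: 3, 5, 8, 13, 21, 34, 55, 89, 144, 233. Fibonacci-style (each term is the sum of the two before it).
Term 16 comes from track A (its 6th entry): 57.
Term 17 comes from track B (its 11th entry): 377.

57, 377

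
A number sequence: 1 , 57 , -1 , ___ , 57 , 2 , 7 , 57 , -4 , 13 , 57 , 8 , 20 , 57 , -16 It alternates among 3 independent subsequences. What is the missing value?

Split by position mod 3: positions 1, 4, 7, … form one track, and each other residue class forms its own.
Track A: 1, ?, 7, 13, 20. Each term equals the sum of the previous two.
Track B: 57, 57, 57, 57, 57. Always 57.
Track C: -1, 2, -4, 8, -16. Geometric, ×-2 each step.
Track A's pattern makes the blank 6.

6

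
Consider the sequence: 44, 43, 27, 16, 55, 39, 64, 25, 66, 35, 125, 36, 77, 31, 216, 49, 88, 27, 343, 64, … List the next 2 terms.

99, 23

The terms cycle through 4 interleaved subsequences.
Track A: 44, 55, 66, 77, 88 (arithmetic with common difference +11).
Track B: 43, 39, 35, 31, 27 (arithmetic, step −4).
Track C: 27, 64, 125, 216, 343 (the cubes 3³, 4³, 5³, …).
Track D: 16, 25, 36, 49, 64 (perfect squares starting at 4²).
Term 21 comes from track A (its 6th entry): 99.
Term 22 comes from track B (its 6th entry): 23.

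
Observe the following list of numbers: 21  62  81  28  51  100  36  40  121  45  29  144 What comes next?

55

Split by position mod 3: positions 1, 4, 7, … form one track, and each other residue class forms its own.
Stream A: 21, 28, 36, 45. The triangular numbers T_6, T_7, ….
Stream B: 62, 51, 40, 29. Arithmetic, step −11.
Stream C: 81, 100, 121, 144. Consecutive squares n² from n = 9.
Position 13 falls in stream A as its term 5, giving 55.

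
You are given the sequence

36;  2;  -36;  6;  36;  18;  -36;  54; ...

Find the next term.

36

Split by position mod 2 into 2 tracks.
Track A = 36, -36, 36, -36: alternating ±36.
Track B = 2, 6, 18, 54: geometric, ×3 each step.
Term 9 comes from track A (its 5th entry): 36.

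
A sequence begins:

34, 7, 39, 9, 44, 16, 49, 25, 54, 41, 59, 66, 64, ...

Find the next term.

Split by position mod 2 into 2 tracks.
Track A: 34, 39, 44, 49, 54, 59, 64 (linear: a_n = 29 + 5·n).
Track B: 7, 9, 16, 25, 41, 66 (each term equals the sum of the previous two).
The 14th slot belongs to track B; its 7th term is 107.

107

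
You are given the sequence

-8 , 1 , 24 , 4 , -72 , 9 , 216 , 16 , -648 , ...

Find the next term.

The terms cycle through 2 interleaved subsequences.
Subsequence A: -8, 24, -72, 216, -648 (multiplying by -3 each time).
Subsequence B: 1, 4, 9, 16 (perfect squares starting at 1²).
Position 10 → subsequence B, term 5 = 25.

25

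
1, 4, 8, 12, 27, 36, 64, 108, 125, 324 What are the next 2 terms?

Odd-indexed and even-indexed terms follow separate rules.
Track A: 1, 8, 27, 64, 125 (consecutive cubes n³ from n = 1).
Track B: 4, 12, 36, 108, 324 (a geometric progression (common ratio 3)).
Position 11 → track A, term 6 = 216.
Term 12 comes from track B (its 6th entry): 972.

216, 972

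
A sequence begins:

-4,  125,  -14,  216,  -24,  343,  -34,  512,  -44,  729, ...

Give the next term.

-54

Positions 1, 3, 5, … form one subsequence and positions 2, 4, 6, … form another.
Stream A: -4, -14, -24, -34, -44 — linear: a_n = 6 − 10·n.
Stream B: 125, 216, 343, 512, 729 — perfect cubes starting at 5³.
Position 11 falls in stream A as its term 6, giving -54.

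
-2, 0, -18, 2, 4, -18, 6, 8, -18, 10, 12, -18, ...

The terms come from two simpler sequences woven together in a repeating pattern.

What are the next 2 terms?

14, 16

Positions follow the repeating pattern AAB; grouping by letter gives 2 tracks.
Stream A is -2, 0, 2, 4, 6, 8, 10, 12, which is adding 2 each time.
Stream B is -18, -18, -18, -18, which is always -18.
Position 13 → stream A, term 9 = 14.
The 14th slot belongs to stream A; its 10th term is 16.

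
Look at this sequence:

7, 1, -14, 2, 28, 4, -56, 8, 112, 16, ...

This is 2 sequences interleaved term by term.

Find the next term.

The terms cycle through 2 interleaved subsequences.
Track A: 7, -14, 28, -56, 112. Multiplying by -2 each time.
Track B: 1, 2, 4, 8, 16. Powers 2^0, 2^1, 2^2, ….
Term 11 comes from track A (its 6th entry): -224.

-224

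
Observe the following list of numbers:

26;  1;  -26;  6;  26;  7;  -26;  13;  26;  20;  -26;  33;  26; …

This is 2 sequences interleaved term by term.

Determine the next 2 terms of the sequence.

The terms cycle through 2 interleaved subsequences.
Track A: 26, -26, 26, -26, 26, -26, 26 — alternating ±26.
Track B: 1, 6, 7, 13, 20, 33 — each term equals the sum of the previous two.
Position 14 falls in track B as its term 7, giving 53.
The 15th slot belongs to track A; its 8th term is -26.

53, -26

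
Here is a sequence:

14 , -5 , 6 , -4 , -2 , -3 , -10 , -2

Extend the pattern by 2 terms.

Taking every 2nd term gives 2 separate tracks.
Stream A: 14, 6, -2, -10. Linear: a_n = 22 − 8·n.
Stream B: -5, -4, -3, -2. Linear: a_n = -6 + n.
Position 9 → stream A, term 5 = -18.
The 10th slot belongs to stream B; its 5th term is -1.

-18, -1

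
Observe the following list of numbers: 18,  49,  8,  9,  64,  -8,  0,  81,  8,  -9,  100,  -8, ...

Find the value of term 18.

-8

Split by position mod 3 into 3 tracks.
Track A: 18, 9, 0, -9. Arithmetic with common difference −9.
Track B: 49, 64, 81, 100. Perfect squares starting at 7².
Track C: 8, -8, 8, -8. Alternating ±8.
The 18th slot belongs to track C; its 6th term is -8.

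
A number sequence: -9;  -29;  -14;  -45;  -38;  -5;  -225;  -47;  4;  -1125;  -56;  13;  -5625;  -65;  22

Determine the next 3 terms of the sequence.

-28125, -74, 31

Split by position mod 3: positions 1, 4, 7, … form one track, and each other residue class forms its own.
Track A: -9, -45, -225, -1125, -5625. Geometric with ratio 5.
Track B: -29, -38, -47, -56, -65. Linear: a_n = -20 − 9·n.
Track C: -14, -5, 4, 13, 22. Adding 9 each time.
Term 16 comes from track A (its 6th entry): -28125.
Position 17 falls in track B as its term 6, giving -74.
The 18th slot belongs to track C; its 6th term is 31.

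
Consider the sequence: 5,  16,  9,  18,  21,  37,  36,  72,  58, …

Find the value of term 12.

Reading positions in blocks of 4 reveals the pattern AABB — 2 tracks woven together.
Track A: 5, 16, 21, 37, 58. A Fibonacci-like recurrence a_n = a_{n-1} + a_{n-2}.
Track B: 9, 18, 36, 72. Multiplying by 2 each time.
Position 12 → track B, term 6 = 288.

288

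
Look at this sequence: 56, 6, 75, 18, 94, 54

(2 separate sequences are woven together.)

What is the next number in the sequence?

113

The terms cycle through 2 interleaved subsequences.
Track A: 56, 75, 94 (arithmetic with common difference +19).
Track B: 6, 18, 54 (geometric with ratio 3).
Position 7 → track A, term 4 = 113.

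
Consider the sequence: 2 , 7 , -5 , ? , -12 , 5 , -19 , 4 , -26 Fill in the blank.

6

The terms cycle through 2 interleaved subsequences.
Stream A: 2, -5, -12, -19, -26 — arithmetic with common difference −7.
Stream B: 7, ?, 5, 4 — arithmetic with common difference −1.
Stream B's pattern makes the blank 6.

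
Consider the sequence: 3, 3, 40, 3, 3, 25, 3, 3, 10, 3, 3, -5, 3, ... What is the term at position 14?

3

The slot pattern repeats as AAB (period 3), so there are 2 interleaved tracks.
Stream A: 3, 3, 3, 3, 3, 3, 3, 3, 3 — always 3.
Stream B: 40, 25, 10, -5 — subtracting 15 each time.
Position 14 → stream A, term 10 = 3.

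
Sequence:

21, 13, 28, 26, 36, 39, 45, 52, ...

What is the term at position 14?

Odd-indexed and even-indexed terms follow separate rules.
Track A is 21, 28, 36, 45, which is the triangular numbers T_6, T_7, ….
Track B is 13, 26, 39, 52, which is arithmetic, step +13.
Term 14 comes from track B (its 7th entry): 91.

91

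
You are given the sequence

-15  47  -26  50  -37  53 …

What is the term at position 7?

Odd-indexed and even-indexed terms follow separate rules.
Subsequence A: -15, -26, -37. Linear: a_n = -4 − 11·n.
Subsequence B: 47, 50, 53. Arithmetic, step +3.
The 7th slot belongs to subsequence A; its 4th term is -48.

-48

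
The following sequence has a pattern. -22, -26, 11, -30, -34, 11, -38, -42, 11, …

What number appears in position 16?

The slot pattern repeats as AAB (period 3), so there are 2 interleaved tracks.
Subsequence A: -22, -26, -30, -34, -38, -42 (subtracting 4 each time).
Subsequence B: 11, 11, 11 (always 11).
The 16th slot belongs to subsequence A; its 11th term is -62.

-62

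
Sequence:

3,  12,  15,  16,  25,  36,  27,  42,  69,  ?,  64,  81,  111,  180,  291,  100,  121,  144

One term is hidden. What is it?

Reading positions in blocks of 6 reveals the pattern AAABBB — 2 tracks woven together.
Track A = 3, 12, 15, 27, 42, 69, 111, 180, 291: Fibonacci-style (each term is the sum of the two before it).
Track B = 16, 25, 36, ?, 64, 81, 100, 121, 144: the squares 4², 5², 6², ….
Filling track B at index 4 by its rule yields 49.

49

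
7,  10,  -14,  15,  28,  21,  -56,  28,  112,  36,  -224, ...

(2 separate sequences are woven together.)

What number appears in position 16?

66

Split by position mod 2 into 2 tracks.
Stream A: 7, -14, 28, -56, 112, -224 (geometric, ×-2 each step).
Stream B: 10, 15, 21, 28, 36 (triangular numbers starting at T_4).
The 16th slot belongs to stream B; its 8th term is 66.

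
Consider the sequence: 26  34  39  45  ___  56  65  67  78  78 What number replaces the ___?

52

The terms cycle through 2 interleaved subsequences.
Subsequence A: 26, 39, ?, 65, 78. Linear: a_n = 13 + 13·n.
Subsequence B: 34, 45, 56, 67, 78. Linear: a_n = 23 + 11·n.
So the missing entry in subsequence A is 52.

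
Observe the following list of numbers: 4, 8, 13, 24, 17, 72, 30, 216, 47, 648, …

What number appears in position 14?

Taking every 2nd term gives 2 separate tracks.
Stream A: 4, 13, 17, 30, 47 (a Fibonacci-like recurrence a_n = a_{n-1} + a_{n-2}).
Stream B: 8, 24, 72, 216, 648 (geometric, ×3 each step).
The 14th slot belongs to stream B; its 7th term is 5832.

5832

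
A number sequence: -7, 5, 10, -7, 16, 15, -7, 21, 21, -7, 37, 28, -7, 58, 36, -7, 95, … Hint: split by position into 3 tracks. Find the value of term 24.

Split by position mod 3: positions 1, 4, 7, … form one track, and each other residue class forms its own.
Stream A: -7, -7, -7, -7, -7, -7. Always -7.
Stream B: 5, 16, 21, 37, 58, 95. Fibonacci-style (each term is the sum of the two before it).
Stream C: 10, 15, 21, 28, 36. The triangular numbers T_4, T_5, ….
The 24th slot belongs to stream C; its 8th term is 66.

66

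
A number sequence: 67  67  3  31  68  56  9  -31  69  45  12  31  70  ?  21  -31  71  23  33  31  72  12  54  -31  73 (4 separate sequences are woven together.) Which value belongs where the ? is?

34

Read the sequence 4 terms at a time; column i is its own pattern.
Subsequence A: 67, 68, 69, 70, 71, 72, 73 (arithmetic, step +1).
Subsequence B: 67, 56, 45, ?, 23, 12 (subtracting 11 each time).
Subsequence C: 3, 9, 12, 21, 33, 54 (each term equals the sum of the previous two).
Subsequence D: 31, -31, 31, -31, 31, -31 (the oscillation 31·(−1)^(n+1)).
Filling subsequence B at index 4 by its rule yields 34.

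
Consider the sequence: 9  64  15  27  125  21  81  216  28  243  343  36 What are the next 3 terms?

729, 512, 45

Read the sequence 3 terms at a time; column i is its own pattern.
Stream A is 9, 27, 81, 243, which is powers of 3.
Stream B is 64, 125, 216, 343, which is perfect cubes starting at 4³.
Stream C is 15, 21, 28, 36, which is the triangular numbers T_5, T_6, ….
Position 13 → stream A, term 5 = 729.
Term 14 comes from stream B (its 5th entry): 512.
The 15th slot belongs to stream C; its 5th term is 45.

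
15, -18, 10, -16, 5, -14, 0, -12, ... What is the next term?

The terms cycle through 2 interleaved subsequences.
Subsequence A = 15, 10, 5, 0: arithmetic with common difference −5.
Subsequence B = -18, -16, -14, -12: adding 2 each time.
Position 9 → subsequence A, term 5 = -5.

-5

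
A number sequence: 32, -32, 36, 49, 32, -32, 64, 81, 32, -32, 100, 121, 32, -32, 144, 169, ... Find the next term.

32

Positions follow the repeating pattern AABB; grouping by letter gives 2 tracks.
Subsequence A is 32, -32, 32, -32, 32, -32, 32, -32, which is alternating ±32.
Subsequence B is 36, 49, 64, 81, 100, 121, 144, 169, which is perfect squares starting at 6².
Term 17 comes from subsequence A (its 9th entry): 32.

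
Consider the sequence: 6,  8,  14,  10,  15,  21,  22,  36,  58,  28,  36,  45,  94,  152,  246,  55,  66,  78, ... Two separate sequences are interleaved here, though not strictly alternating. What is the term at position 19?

Positions follow the repeating pattern AAABBB; grouping by letter gives 2 tracks.
Subsequence A: 6, 8, 14, 22, 36, 58, 94, 152, 246 (Fibonacci-style (each term is the sum of the two before it)).
Subsequence B: 10, 15, 21, 28, 36, 45, 55, 66, 78 (triangular numbers n(n+1)/2 for n = 4, 5, …).
The 19th slot belongs to subsequence A; its 10th term is 398.

398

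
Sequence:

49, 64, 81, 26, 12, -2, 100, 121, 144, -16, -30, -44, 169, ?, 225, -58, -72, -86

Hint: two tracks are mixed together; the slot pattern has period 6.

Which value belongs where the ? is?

Positions follow the repeating pattern AAABBB; grouping by letter gives 2 tracks.
Track A: 49, 64, 81, 100, 121, 144, 169, ?, 225 — the squares 7², 8², 9², ….
Track B: 26, 12, -2, -16, -30, -44, -58, -72, -86 — arithmetic with common difference −14.
Filling track A at index 8 by its rule yields 196.

196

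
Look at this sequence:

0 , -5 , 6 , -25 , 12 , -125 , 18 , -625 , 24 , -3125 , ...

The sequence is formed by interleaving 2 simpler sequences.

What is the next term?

30

Taking every 2nd term gives 2 separate tracks.
Track A: 0, 6, 12, 18, 24 (arithmetic, step +6).
Track B: -5, -25, -125, -625, -3125 (geometric, ×5 each step).
The 11th slot belongs to track A; its 6th term is 30.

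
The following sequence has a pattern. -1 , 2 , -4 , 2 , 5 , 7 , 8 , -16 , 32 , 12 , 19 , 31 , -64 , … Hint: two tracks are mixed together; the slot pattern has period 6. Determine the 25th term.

The slot pattern repeats as AAABBB (period 6), so there are 2 interleaved tracks.
Subsequence A = -1, 2, -4, 8, -16, 32, -64: geometric, ×-2 each step.
Subsequence B = 2, 5, 7, 12, 19, 31: a Fibonacci-like recurrence a_n = a_{n-1} + a_{n-2}.
Position 25 falls in subsequence A as its term 13, giving -4096.

-4096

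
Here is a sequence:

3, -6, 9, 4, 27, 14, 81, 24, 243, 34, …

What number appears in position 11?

729

Split by position mod 2 into 2 tracks.
Track A: 3, 9, 27, 81, 243 (powers 3^1, 3^2, 3^3, …).
Track B: -6, 4, 14, 24, 34 (arithmetic, step +10).
The 11th slot belongs to track A; its 6th term is 729.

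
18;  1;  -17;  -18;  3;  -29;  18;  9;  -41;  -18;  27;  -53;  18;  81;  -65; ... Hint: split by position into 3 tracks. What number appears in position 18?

Read the sequence 3 terms at a time; column i is its own pattern.
Subsequence A: 18, -18, 18, -18, 18 (the oscillation 18·(−1)^(n+1)).
Subsequence B: 1, 3, 9, 27, 81 (successive powers of 3).
Subsequence C: -17, -29, -41, -53, -65 (arithmetic with common difference −12).
Position 18 falls in subsequence C as its term 6, giving -77.

-77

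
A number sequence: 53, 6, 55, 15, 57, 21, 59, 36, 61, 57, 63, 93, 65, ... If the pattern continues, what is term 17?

Taking every 2nd term gives 2 separate tracks.
Track A is 53, 55, 57, 59, 61, 63, 65, which is arithmetic with common difference +2.
Track B is 6, 15, 21, 36, 57, 93, which is a Fibonacci-like recurrence a_n = a_{n-1} + a_{n-2}.
The 17th slot belongs to track A; its 9th term is 69.

69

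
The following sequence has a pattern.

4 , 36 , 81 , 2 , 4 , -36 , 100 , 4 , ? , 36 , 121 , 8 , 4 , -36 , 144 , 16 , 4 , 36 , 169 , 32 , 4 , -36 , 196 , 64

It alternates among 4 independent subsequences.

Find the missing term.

4

Split by position mod 4 into 4 tracks.
Track A: 4, 4, ?, 4, 4, 4 — constant 4.
Track B: 36, -36, 36, -36, 36, -36 — oscillating between 36 and -36.
Track C: 81, 100, 121, 144, 169, 196 — consecutive squares n² from n = 9.
Track D: 2, 4, 8, 16, 32, 64 — powers of 2.
Filling track A at index 3 by its rule yields 4.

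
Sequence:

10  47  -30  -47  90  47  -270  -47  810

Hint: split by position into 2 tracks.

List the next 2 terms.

47, -2430

The terms cycle through 2 interleaved subsequences.
Stream A is 10, -30, 90, -270, 810, which is geometric, ×-3 each step.
Stream B is 47, -47, 47, -47, which is oscillating between 47 and -47.
Position 10 → stream B, term 5 = 47.
Term 11 comes from stream A (its 6th entry): -2430.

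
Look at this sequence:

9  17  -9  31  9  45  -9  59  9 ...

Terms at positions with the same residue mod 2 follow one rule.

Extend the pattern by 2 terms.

73, -9

Odd-indexed and even-indexed terms follow separate rules.
Track A: 9, -9, 9, -9, 9 — the oscillation 9·(−1)^(n+1).
Track B: 17, 31, 45, 59 — arithmetic with common difference +14.
Term 10 comes from track B (its 5th entry): 73.
Position 11 falls in track A as its term 6, giving -9.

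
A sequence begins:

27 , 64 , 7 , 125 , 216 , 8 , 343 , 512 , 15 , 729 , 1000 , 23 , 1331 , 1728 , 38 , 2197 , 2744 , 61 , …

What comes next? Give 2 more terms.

The slot pattern repeats as AAB (period 3), so there are 2 interleaved tracks.
Stream A = 27, 64, 125, 216, 343, 512, 729, 1000, 1331, 1728, 2197, 2744: perfect cubes starting at 3³.
Stream B = 7, 8, 15, 23, 38, 61: a Fibonacci-like recurrence a_n = a_{n-1} + a_{n-2}.
Position 19 → stream A, term 13 = 3375.
Position 20 → stream A, term 14 = 4096.

3375, 4096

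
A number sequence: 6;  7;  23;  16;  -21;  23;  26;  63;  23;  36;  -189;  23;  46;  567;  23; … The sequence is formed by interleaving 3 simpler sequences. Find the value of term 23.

Split by position mod 3 into 3 tracks.
Track A is 6, 16, 26, 36, 46, which is linear: a_n = -4 + 10·n.
Track B is 7, -21, 63, -189, 567, which is geometric with ratio -3.
Track C is 23, 23, 23, 23, 23, which is the constant sequence 23.
Position 23 falls in track B as its term 8, giving -15309.

-15309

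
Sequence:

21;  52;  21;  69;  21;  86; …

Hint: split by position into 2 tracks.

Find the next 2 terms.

Split by position mod 2 into 2 tracks.
Track A: 21, 21, 21. Always 21.
Track B: 52, 69, 86. Adding 17 each time.
Position 7 → track A, term 4 = 21.
Term 8 comes from track B (its 4th entry): 103.

21, 103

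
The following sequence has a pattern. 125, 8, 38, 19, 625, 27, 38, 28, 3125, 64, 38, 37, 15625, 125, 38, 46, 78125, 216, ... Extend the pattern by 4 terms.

38, 55, 390625, 343

Read the sequence 4 terms at a time; column i is its own pattern.
Subsequence A is 125, 625, 3125, 15625, 78125, which is powers 5^3, 5^4, 5^5, ….
Subsequence B is 8, 27, 64, 125, 216, which is the cubes 2³, 3³, 4³, ….
Subsequence C is 38, 38, 38, 38, which is the constant sequence 38.
Subsequence D is 19, 28, 37, 46, which is adding 9 each time.
The 19th slot belongs to subsequence C; its 5th term is 38.
Term 20 comes from subsequence D (its 5th entry): 55.
Position 21 falls in subsequence A as its term 6, giving 390625.
Term 22 comes from subsequence B (its 6th entry): 343.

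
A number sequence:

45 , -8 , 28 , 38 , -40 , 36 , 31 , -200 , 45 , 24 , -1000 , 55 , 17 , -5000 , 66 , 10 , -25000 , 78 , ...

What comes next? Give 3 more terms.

Taking every 3rd term gives 3 separate tracks.
Stream A is 45, 38, 31, 24, 17, 10, which is arithmetic with common difference −7.
Stream B is -8, -40, -200, -1000, -5000, -25000, which is a geometric progression (common ratio 5).
Stream C is 28, 36, 45, 55, 66, 78, which is triangular numbers starting at T_7.
The 19th slot belongs to stream A; its 7th term is 3.
Term 20 comes from stream B (its 7th entry): -125000.
The 21st slot belongs to stream C; its 7th term is 91.

3, -125000, 91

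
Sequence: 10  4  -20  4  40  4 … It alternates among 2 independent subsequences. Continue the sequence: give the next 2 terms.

-80, 4

The terms cycle through 2 interleaved subsequences.
Track A: 10, -20, 40 (multiplying by -2 each time).
Track B: 4, 4, 4 (always 4).
Term 7 comes from track A (its 4th entry): -80.
Position 8 falls in track B as its term 4, giving 4.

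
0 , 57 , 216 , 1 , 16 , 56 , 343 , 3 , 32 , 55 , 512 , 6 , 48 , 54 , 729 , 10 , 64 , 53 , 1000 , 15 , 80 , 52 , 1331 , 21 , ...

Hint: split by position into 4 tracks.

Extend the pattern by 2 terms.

The terms cycle through 4 interleaved subsequences.
Track A is 0, 16, 32, 48, 64, 80, which is adding 16 each time.
Track B is 57, 56, 55, 54, 53, 52, which is arithmetic with common difference −1.
Track C is 216, 343, 512, 729, 1000, 1331, which is the cubes 6³, 7³, 8³, ….
Track D is 1, 3, 6, 10, 15, 21, which is the triangular numbers T_1, T_2, ….
Term 25 comes from track A (its 7th entry): 96.
The 26th slot belongs to track B; its 7th term is 51.

96, 51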